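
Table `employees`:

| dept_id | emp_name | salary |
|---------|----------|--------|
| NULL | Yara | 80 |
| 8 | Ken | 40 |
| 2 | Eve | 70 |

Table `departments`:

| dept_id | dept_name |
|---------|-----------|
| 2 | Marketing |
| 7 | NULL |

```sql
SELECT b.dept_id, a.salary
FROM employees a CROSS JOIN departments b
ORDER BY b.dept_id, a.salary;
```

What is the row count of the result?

CROSS JOIN pairs every row of `employees` with every row of `departments`: 3 × 2 = 6 rows.

6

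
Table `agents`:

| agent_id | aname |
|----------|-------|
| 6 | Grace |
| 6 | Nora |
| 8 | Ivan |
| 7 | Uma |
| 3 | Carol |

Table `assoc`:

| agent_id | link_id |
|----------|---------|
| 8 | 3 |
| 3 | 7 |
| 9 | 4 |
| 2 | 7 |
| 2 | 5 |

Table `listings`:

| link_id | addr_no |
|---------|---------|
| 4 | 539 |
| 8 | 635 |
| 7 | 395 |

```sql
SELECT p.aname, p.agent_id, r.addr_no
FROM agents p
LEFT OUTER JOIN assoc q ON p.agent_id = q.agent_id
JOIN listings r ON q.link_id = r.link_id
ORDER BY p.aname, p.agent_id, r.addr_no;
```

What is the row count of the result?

Step 1 — p LEFT JOIN q on agent_id → 5 row(s).
Then INNER JOIN `listings r` on link_id: keep only rows whose q.link_id appears in r.
Result: 1 row(s).

1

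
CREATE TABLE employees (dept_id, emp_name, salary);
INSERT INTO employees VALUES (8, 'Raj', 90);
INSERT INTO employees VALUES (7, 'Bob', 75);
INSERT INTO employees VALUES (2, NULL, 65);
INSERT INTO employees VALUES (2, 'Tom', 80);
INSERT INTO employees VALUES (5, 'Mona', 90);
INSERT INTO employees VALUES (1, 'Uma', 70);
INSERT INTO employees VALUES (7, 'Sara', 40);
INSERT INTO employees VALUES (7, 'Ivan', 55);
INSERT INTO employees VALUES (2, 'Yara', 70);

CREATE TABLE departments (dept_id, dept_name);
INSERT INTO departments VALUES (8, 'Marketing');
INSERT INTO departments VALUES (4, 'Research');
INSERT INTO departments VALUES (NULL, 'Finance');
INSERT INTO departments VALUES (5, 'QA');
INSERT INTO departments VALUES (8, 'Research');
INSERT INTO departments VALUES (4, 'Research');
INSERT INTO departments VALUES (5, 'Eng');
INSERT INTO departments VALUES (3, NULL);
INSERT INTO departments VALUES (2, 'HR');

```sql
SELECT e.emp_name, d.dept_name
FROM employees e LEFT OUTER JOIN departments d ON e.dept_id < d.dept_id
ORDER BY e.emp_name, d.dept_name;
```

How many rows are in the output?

LEFT JOIN keeps every row from `employees`; unmatched rows get NULL for `departments`'s columns.
Matching on e.dept_id < d.dept_id. A NULL in a compared column never satisfies the condition.
- e row (dept_id=8): no match → kept, d columns NULL.
- e row (dept_id=7): matches 2 d row(s) → 2 output row(s).
- e row (dept_id=2): matches 7 d row(s) → 7 output row(s).
- e row (dept_id=2): matches 7 d row(s) → 7 output row(s).
- e row (dept_id=5): matches 2 d row(s) → 2 output row(s).
- e row (dept_id=1): matches 8 d row(s) → 8 output row(s).
- e row (dept_id=7): matches 2 d row(s) → 2 output row(s).
- e row (dept_id=7): matches 2 d row(s) → 2 output row(s).
- e row (dept_id=2): matches 7 d row(s) → 7 output row(s).
Total: 37 matched + 1 padded = 38 rows.

38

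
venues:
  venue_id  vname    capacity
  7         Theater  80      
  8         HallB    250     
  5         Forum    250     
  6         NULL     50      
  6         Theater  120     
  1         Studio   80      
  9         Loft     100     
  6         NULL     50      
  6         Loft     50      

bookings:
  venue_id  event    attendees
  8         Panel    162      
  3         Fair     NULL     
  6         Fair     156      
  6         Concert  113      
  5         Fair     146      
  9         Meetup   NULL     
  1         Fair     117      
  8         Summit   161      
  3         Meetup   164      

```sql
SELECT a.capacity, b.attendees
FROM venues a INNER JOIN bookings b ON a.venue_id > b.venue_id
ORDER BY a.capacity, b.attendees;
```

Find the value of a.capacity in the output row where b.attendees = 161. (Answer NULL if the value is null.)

INNER JOIN keeps only pairs where the ON condition holds.
Matching on a.venue_id > b.venue_id.
- a[0] venue_id=7 → 6 match(es) in b → 6 row(s).
- a[1] venue_id=8 → 6 match(es) in b → 6 row(s).
- a[2] venue_id=5 → 3 match(es) in b → 3 row(s).
- a[3] venue_id=6 → 4 match(es) in b → 4 row(s).
- a[4] venue_id=6 → 4 match(es) in b → 4 row(s).
- a[5] venue_id=1 → no match; dropped.
- a[6] venue_id=9 → 8 match(es) in b → 8 row(s).
- a[7] venue_id=6 → 4 match(es) in b → 4 row(s).
- a[8] venue_id=6 → 4 match(es) in b → 4 row(s).

100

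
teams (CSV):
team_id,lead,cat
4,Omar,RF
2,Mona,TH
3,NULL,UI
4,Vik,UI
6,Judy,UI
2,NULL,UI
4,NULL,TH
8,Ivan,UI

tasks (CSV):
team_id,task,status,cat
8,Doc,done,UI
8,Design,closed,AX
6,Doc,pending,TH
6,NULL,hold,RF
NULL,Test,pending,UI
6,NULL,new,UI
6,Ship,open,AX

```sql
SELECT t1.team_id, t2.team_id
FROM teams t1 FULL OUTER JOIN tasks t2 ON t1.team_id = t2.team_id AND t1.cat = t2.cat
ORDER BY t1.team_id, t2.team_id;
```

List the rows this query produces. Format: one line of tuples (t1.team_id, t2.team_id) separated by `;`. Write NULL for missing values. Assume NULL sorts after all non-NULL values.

FULL OUTER JOIN keeps every row from both sides; unmatched rows get NULL for the other side's columns.
Matching on t1.team_id = t2.team_id AND t1.cat = t2.cat. A NULL in a compared column never satisfies the condition.
Matched pairs: 2; unmatched t1 rows kept: 6; unmatched t2 rows kept: 5.

(2, NULL); (2, NULL); (3, NULL); (4, NULL); (4, NULL); (4, NULL); (6, 6); (8, 8); (NULL, 6); (NULL, 6); (NULL, 6); (NULL, 8); (NULL, NULL)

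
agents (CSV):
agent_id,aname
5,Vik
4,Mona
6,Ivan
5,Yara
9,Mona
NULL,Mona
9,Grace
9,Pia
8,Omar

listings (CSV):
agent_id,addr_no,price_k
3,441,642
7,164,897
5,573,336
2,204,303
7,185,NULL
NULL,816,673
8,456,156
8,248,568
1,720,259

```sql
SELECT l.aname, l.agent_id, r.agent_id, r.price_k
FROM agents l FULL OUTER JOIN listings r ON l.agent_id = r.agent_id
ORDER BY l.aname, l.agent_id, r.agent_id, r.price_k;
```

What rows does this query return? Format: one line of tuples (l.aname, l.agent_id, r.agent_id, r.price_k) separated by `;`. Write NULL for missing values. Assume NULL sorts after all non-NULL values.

(Grace, 9, NULL, NULL); (Ivan, 6, NULL, NULL); (Mona, 4, NULL, NULL); (Mona, 9, NULL, NULL); (Mona, NULL, NULL, NULL); (Omar, 8, 8, 156); (Omar, 8, 8, 568); (Pia, 9, NULL, NULL); (Vik, 5, 5, 336); (Yara, 5, 5, 336); (NULL, NULL, 1, 259); (NULL, NULL, 2, 303); (NULL, NULL, 3, 642); (NULL, NULL, 7, 897); (NULL, NULL, 7, NULL); (NULL, NULL, NULL, 673)

FULL OUTER JOIN keeps every row from both sides; unmatched rows get NULL for the other side's columns.
Matching on l.agent_id = r.agent_id. A NULL in a compared column never satisfies the condition.
Matched pairs: 4; unmatched l rows kept: 6; unmatched r rows kept: 6.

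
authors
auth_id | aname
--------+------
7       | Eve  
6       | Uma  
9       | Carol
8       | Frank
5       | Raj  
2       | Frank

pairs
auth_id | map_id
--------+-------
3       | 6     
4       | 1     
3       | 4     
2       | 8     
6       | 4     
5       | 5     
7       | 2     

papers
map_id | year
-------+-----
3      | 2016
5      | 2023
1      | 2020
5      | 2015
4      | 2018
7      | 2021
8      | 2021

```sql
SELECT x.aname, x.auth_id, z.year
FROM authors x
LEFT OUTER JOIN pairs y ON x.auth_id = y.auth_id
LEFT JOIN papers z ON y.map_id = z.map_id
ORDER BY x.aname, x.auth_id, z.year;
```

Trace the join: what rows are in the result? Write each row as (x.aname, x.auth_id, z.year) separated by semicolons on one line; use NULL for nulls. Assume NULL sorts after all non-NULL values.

Evaluate left to right. First `authors x LEFT JOIN pairs y` on auth_id: 6 row(s).
Then LEFT JOIN `papers z` on map_id: each of those 6 rows is kept; rows whose y.map_id has no match in z get NULL for z's columns.

(Carol, 9, NULL); (Eve, 7, NULL); (Frank, 2, 2021); (Frank, 8, NULL); (Raj, 5, 2015); (Raj, 5, 2023); (Uma, 6, 2018)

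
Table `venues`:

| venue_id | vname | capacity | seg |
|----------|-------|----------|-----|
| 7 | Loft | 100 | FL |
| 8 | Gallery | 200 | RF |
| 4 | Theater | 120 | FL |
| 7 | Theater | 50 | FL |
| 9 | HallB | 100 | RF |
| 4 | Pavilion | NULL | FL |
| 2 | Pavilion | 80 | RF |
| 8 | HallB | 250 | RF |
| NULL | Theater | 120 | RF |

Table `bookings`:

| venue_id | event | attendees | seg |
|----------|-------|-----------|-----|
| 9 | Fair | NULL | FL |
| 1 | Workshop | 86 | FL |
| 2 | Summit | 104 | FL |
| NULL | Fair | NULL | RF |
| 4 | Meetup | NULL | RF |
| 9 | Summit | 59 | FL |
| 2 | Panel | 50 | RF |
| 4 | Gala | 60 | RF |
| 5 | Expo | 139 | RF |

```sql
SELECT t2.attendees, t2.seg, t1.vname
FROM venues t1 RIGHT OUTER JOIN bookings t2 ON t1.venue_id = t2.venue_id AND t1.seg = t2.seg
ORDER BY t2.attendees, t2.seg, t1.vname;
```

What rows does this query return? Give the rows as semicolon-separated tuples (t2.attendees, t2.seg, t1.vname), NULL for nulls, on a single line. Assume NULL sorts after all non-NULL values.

RIGHT JOIN keeps every row from `bookings`; unmatched rows get NULL for `venues`'s columns.
Matching on t1.venue_id = t2.venue_id AND t1.seg = t2.seg. A NULL in a compared column never satisfies the condition.
- venue_id=7, seg=FL: no matching t2 row.
- venue_id=8, seg=RF: no matching t2 row.
- venue_id=4, seg=FL: no matching t2 row.
- venue_id=7, seg=FL: no matching t2 row.
- venue_id=9, seg=RF: no matching t2 row.
- venue_id=4, seg=FL: no matching t2 row.
- venue_id=2, seg=RF: 1 matching t2 row(s), so 1 row(s) emitted.
- venue_id=8, seg=RF: no matching t2 row.
- venue_id=NULL, seg=RF: no matching t2 row.
- plus 8 unmatched t2 row(s), each kept with NULL t1 columns.
After projecting and ordering:
t2.attendees | t2.seg | t1.vname
50 | RF | Pavilion
59 | FL | NULL
60 | RF | NULL
86 | FL | NULL
104 | FL | NULL
139 | RF | NULL
NULL | FL | NULL
NULL | RF | NULL
NULL | RF | NULL

(50, RF, Pavilion); (59, FL, NULL); (60, RF, NULL); (86, FL, NULL); (104, FL, NULL); (139, RF, NULL); (NULL, FL, NULL); (NULL, RF, NULL); (NULL, RF, NULL)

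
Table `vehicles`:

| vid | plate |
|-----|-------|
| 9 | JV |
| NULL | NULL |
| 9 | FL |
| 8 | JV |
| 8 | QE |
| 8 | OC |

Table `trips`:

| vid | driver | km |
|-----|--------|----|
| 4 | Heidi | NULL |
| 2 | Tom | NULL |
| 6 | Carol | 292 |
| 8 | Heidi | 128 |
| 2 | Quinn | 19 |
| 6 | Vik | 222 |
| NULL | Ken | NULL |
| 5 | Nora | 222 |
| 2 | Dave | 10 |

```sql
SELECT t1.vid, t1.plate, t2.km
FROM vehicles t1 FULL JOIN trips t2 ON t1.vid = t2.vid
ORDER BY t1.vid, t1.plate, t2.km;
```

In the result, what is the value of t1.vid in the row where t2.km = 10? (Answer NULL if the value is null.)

NULL

FULL OUTER JOIN keeps every row from both sides; unmatched rows get NULL for the other side's columns.
Matching on t1.vid = t2.vid. A NULL in a compared column never satisfies the condition.
- t1 (vid=9) has no partner → padded with NULL.
- t1 (vid=NULL) has no partner → padded with NULL.
- t1 (vid=9) has no partner → padded with NULL.
- t1 (vid=8) pairs with 1 row(s) of t2.
- t1 (vid=8) pairs with 1 row(s) of t2.
- t1 (vid=8) pairs with 1 row(s) of t2.
- 8 t2 row(s) had no t1 match → kept, t1 columns NULL.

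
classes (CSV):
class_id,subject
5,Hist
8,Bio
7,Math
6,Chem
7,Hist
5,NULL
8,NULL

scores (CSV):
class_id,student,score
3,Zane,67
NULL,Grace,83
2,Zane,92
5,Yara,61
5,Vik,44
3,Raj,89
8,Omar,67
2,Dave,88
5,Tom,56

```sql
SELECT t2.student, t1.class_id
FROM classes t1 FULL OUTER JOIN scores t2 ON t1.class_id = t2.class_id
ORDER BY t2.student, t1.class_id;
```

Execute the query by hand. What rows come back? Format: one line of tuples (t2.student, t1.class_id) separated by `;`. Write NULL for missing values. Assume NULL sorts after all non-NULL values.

FULL OUTER JOIN keeps every row from both sides; unmatched rows get NULL for the other side's columns.
Matching on t1.class_id = t2.class_id. A NULL in a compared column never satisfies the condition.
Matched pairs: 8; unmatched t1 rows kept: 3; unmatched t2 rows kept: 5.

(Dave, NULL); (Grace, NULL); (Omar, 8); (Omar, 8); (Raj, NULL); (Tom, 5); (Tom, 5); (Vik, 5); (Vik, 5); (Yara, 5); (Yara, 5); (Zane, NULL); (Zane, NULL); (NULL, 6); (NULL, 7); (NULL, 7)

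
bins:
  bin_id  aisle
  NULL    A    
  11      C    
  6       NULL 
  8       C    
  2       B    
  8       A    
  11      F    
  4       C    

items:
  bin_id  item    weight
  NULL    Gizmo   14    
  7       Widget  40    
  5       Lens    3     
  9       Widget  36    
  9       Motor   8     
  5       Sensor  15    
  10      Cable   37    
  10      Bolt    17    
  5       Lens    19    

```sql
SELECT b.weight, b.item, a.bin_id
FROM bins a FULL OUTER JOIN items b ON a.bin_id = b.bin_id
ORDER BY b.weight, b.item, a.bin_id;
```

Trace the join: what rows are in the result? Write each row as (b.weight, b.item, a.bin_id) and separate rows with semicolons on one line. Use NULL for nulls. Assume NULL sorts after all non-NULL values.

(3, Lens, NULL); (8, Motor, NULL); (14, Gizmo, NULL); (15, Sensor, NULL); (17, Bolt, NULL); (19, Lens, NULL); (36, Widget, NULL); (37, Cable, NULL); (40, Widget, NULL); (NULL, NULL, 2); (NULL, NULL, 4); (NULL, NULL, 6); (NULL, NULL, 8); (NULL, NULL, 8); (NULL, NULL, 11); (NULL, NULL, 11); (NULL, NULL, NULL)

FULL OUTER JOIN keeps every row from both sides; unmatched rows get NULL for the other side's columns.
Matching on a.bin_id = b.bin_id. A NULL in a compared column never satisfies the condition.
- bin_id=NULL: no b row matches, row kept with b columns NULL.
- bin_id=11: no b row matches, row kept with b columns NULL.
- bin_id=6: no b row matches, row kept with b columns NULL.
- bin_id=8: no b row matches, row kept with b columns NULL.
- bin_id=2: no b row matches, row kept with b columns NULL.
- bin_id=8: no b row matches, row kept with b columns NULL.
- bin_id=11: no b row matches, row kept with b columns NULL.
- bin_id=4: no b row matches, row kept with b columns NULL.
- plus 9 unmatched b row(s), each kept with NULL a columns.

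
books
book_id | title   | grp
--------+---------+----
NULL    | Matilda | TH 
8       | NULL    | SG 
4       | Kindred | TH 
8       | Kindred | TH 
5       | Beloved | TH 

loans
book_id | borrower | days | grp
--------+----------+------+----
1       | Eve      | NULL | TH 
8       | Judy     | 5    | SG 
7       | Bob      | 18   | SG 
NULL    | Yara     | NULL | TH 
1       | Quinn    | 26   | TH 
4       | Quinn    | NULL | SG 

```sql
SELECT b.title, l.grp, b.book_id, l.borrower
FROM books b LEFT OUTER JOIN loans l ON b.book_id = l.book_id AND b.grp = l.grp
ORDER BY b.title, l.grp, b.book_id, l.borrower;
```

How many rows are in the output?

5

LEFT JOIN keeps every row from `books`; unmatched rows get NULL for `loans`'s columns.
Matching on b.book_id = l.book_id AND b.grp = l.grp. A NULL in a compared column never satisfies the condition.
- b (book_id=NULL, grp=TH) has no partner → padded with NULL.
- b (book_id=8, grp=SG) pairs with 1 row(s) of l.
- b (book_id=4, grp=TH) has no partner → padded with NULL.
- b (book_id=8, grp=TH) has no partner → padded with NULL.
- b (book_id=5, grp=TH) has no partner → padded with NULL.
Total: 1 matched + 4 padded = 5 rows.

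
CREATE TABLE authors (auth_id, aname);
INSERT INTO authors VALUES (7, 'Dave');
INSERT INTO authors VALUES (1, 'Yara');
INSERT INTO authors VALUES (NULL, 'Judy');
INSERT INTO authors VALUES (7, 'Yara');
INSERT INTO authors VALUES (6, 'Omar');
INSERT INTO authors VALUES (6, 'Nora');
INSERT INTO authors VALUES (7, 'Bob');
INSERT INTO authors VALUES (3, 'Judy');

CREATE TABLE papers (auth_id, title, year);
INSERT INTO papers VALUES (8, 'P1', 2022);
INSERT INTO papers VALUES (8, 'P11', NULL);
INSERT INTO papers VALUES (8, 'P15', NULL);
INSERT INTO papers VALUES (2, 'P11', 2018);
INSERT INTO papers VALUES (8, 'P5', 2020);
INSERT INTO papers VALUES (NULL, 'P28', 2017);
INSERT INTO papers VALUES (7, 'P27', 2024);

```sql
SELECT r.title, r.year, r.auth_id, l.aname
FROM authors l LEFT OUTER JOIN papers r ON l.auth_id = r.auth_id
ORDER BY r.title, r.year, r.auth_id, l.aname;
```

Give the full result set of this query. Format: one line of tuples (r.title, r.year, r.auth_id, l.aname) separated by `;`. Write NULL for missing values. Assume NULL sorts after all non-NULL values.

LEFT JOIN keeps every row from `authors`; unmatched rows get NULL for `papers`'s columns.
Matching on l.auth_id = r.auth_id. A NULL in a compared column never satisfies the condition.
- l[0] auth_id=7 → 1 match(es) in r → 1 row(s).
- l[1] auth_id=1 → no match; kept with NULLs on the r side.
- l[2] auth_id=NULL → no match; kept with NULLs on the r side.
- l[3] auth_id=7 → 1 match(es) in r → 1 row(s).
- l[4] auth_id=6 → no match; kept with NULLs on the r side.
- l[5] auth_id=6 → no match; kept with NULLs on the r side.
- l[6] auth_id=7 → 1 match(es) in r → 1 row(s).
- l[7] auth_id=3 → no match; kept with NULLs on the r side.
After projecting and ordering:
r.title | r.year | r.auth_id | l.aname
P27 | 2024 | 7 | Bob
P27 | 2024 | 7 | Dave
P27 | 2024 | 7 | Yara
NULL | NULL | NULL | Judy
NULL | NULL | NULL | Judy
NULL | NULL | NULL | Nora
NULL | NULL | NULL | Omar
NULL | NULL | NULL | Yara

(P27, 2024, 7, Bob); (P27, 2024, 7, Dave); (P27, 2024, 7, Yara); (NULL, NULL, NULL, Judy); (NULL, NULL, NULL, Judy); (NULL, NULL, NULL, Nora); (NULL, NULL, NULL, Omar); (NULL, NULL, NULL, Yara)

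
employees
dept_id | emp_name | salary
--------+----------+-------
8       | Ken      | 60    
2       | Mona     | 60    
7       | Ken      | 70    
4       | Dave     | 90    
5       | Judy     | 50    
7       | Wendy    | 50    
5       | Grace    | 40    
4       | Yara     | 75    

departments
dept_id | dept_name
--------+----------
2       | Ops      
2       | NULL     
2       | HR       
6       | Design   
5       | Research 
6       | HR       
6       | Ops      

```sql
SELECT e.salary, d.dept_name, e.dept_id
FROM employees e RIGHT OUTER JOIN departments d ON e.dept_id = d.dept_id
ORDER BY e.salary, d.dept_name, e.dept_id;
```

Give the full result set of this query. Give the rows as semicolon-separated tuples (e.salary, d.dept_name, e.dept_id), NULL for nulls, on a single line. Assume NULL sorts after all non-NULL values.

(40, Research, 5); (50, Research, 5); (60, HR, 2); (60, Ops, 2); (60, NULL, 2); (NULL, Design, NULL); (NULL, HR, NULL); (NULL, Ops, NULL)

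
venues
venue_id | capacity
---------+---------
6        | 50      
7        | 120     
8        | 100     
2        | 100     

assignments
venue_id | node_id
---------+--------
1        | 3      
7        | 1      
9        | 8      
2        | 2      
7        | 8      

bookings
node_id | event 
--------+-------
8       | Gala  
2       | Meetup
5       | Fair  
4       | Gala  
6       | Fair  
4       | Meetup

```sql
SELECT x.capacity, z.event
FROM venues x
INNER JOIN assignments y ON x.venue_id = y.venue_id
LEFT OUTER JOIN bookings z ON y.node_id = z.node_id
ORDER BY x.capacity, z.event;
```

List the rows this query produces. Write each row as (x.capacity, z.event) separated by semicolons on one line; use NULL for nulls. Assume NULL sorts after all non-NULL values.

Step 1 — x INNER JOIN y on venue_id → 3 row(s).
Then LEFT JOIN `bookings z` on node_id: each of those 3 rows is kept; rows whose y.node_id has no match in z get NULL for z's columns.

(100, Meetup); (120, Gala); (120, NULL)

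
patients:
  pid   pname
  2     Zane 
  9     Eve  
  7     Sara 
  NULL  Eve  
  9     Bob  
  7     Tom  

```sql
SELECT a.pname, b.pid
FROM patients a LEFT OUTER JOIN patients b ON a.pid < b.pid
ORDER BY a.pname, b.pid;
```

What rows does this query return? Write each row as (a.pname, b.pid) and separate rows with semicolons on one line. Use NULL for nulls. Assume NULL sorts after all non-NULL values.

LEFT JOIN keeps every row from `patients a`; unmatched rows get NULL for `patients b`'s columns.
Matching on a.pid < b.pid. A NULL in a compared column never satisfies the condition.
Matched pairs: 8; unmatched a rows kept: 3.

(Bob, NULL); (Eve, NULL); (Eve, NULL); (Sara, 9); (Sara, 9); (Tom, 9); (Tom, 9); (Zane, 7); (Zane, 7); (Zane, 9); (Zane, 9)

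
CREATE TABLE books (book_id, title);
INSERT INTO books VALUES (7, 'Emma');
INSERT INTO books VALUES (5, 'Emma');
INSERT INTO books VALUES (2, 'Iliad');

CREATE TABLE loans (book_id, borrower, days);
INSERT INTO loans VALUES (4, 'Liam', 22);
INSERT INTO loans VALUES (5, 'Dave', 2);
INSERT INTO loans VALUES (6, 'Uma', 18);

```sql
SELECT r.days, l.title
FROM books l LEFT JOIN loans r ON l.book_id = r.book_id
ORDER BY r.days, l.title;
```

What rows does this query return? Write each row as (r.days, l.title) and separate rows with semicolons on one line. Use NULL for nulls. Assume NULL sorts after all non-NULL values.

(2, Emma); (NULL, Emma); (NULL, Iliad)

LEFT JOIN keeps every row from `books`; unmatched rows get NULL for `loans`'s columns.
Matching on l.book_id = r.book_id.
Matched pairs: 1; unmatched l rows kept: 2.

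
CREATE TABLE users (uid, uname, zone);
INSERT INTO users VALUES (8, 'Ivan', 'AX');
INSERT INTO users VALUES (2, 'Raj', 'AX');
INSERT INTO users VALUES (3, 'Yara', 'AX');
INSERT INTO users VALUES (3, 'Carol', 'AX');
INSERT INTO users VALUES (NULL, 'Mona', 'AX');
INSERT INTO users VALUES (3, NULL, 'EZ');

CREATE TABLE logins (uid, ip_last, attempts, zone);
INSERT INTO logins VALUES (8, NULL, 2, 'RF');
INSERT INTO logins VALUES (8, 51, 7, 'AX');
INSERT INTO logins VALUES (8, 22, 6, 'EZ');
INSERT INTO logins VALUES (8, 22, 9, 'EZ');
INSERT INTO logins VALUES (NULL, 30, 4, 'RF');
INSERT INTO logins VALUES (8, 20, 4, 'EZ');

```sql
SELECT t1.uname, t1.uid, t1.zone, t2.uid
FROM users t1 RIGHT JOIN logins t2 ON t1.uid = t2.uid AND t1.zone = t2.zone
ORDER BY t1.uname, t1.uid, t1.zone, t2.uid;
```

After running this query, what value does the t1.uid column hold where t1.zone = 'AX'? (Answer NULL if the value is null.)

RIGHT JOIN keeps every row from `logins`; unmatched rows get NULL for `users`'s columns.
Matching on t1.uid = t2.uid AND t1.zone = t2.zone. A NULL in a compared column never satisfies the condition.
- t1[0] uid=8, zone=AX → 1 match(es) in t2 → 1 row(s).
- t1[1] uid=2, zone=AX → no match.
- t1[2] uid=3, zone=AX → no match.
- t1[3] uid=3, zone=AX → no match.
- t1[4] uid=NULL, zone=AX → no match.
- t1[5] uid=3, zone=EZ → no match.
- 5 t2 row(s) had no t1 match → kept, t1 columns NULL.

8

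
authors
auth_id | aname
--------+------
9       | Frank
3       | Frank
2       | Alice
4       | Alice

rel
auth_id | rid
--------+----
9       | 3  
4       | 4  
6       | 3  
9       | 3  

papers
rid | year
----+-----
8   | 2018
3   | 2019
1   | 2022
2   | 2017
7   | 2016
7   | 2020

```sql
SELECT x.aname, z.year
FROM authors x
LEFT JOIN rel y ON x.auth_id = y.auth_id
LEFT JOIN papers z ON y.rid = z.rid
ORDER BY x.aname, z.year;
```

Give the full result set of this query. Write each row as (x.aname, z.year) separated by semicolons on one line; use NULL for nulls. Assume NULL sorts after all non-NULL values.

(Alice, NULL); (Alice, NULL); (Frank, 2019); (Frank, 2019); (Frank, NULL)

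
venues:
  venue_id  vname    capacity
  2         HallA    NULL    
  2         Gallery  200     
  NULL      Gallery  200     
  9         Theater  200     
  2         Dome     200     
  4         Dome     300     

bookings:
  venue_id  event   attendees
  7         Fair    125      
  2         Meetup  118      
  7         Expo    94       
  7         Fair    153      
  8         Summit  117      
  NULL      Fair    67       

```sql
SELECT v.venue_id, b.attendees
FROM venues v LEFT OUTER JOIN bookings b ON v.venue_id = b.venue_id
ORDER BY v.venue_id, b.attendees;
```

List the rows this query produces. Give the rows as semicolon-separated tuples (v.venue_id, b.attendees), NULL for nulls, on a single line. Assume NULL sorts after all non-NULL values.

LEFT JOIN keeps every row from `venues`; unmatched rows get NULL for `bookings`'s columns.
Matching on v.venue_id = b.venue_id. A NULL in a compared column never satisfies the condition.
- v[0] venue_id=2 → 1 match(es) in b → 1 row(s).
- v[1] venue_id=2 → 1 match(es) in b → 1 row(s).
- v[2] venue_id=NULL → no match; kept with NULLs on the b side.
- v[3] venue_id=9 → no match; kept with NULLs on the b side.
- v[4] venue_id=2 → 1 match(es) in b → 1 row(s).
- v[5] venue_id=4 → no match; kept with NULLs on the b side.
After projecting and ordering:
v.venue_id | b.attendees
2 | 118
2 | 118
2 | 118
4 | NULL
9 | NULL
NULL | NULL

(2, 118); (2, 118); (2, 118); (4, NULL); (9, NULL); (NULL, NULL)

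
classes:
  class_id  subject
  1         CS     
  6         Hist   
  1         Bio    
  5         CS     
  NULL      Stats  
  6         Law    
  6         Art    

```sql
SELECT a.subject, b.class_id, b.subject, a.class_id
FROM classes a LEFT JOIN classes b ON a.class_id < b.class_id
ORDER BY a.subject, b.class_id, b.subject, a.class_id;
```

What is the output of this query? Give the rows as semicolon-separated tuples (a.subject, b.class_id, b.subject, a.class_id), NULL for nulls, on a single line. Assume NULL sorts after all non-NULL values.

LEFT JOIN keeps every row from `classes a`; unmatched rows get NULL for `classes b`'s columns.
Matching on a.class_id < b.class_id. A NULL in a compared column never satisfies the condition.
Matched pairs: 11; unmatched a rows kept: 4.

(Art, NULL, NULL, 6); (Bio, 5, CS, 1); (Bio, 6, Art, 1); (Bio, 6, Hist, 1); (Bio, 6, Law, 1); (CS, 5, CS, 1); (CS, 6, Art, 1); (CS, 6, Art, 5); (CS, 6, Hist, 1); (CS, 6, Hist, 5); (CS, 6, Law, 1); (CS, 6, Law, 5); (Hist, NULL, NULL, 6); (Law, NULL, NULL, 6); (Stats, NULL, NULL, NULL)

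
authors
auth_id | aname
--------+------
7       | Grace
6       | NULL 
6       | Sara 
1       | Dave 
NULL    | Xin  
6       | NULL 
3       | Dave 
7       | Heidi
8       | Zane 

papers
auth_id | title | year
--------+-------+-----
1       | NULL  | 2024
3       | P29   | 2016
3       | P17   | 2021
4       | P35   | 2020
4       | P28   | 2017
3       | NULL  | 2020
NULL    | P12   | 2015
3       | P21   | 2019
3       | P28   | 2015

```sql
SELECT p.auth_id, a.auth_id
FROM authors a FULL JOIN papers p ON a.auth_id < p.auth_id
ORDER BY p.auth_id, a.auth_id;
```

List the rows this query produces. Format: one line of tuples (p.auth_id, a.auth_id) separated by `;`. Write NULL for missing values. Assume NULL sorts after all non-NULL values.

FULL OUTER JOIN keeps every row from both sides; unmatched rows get NULL for the other side's columns.
Matching on a.auth_id < p.auth_id. A NULL in a compared column never satisfies the condition.
- a row (auth_id=7): no match → kept, p columns NULL.
- a row (auth_id=6): no match → kept, p columns NULL.
- a row (auth_id=6): no match → kept, p columns NULL.
- a row (auth_id=1): matches 7 p row(s) → 7 output row(s).
- a row (auth_id=NULL): no match → kept, p columns NULL.
- a row (auth_id=6): no match → kept, p columns NULL.
- a row (auth_id=3): matches 2 p row(s) → 2 output row(s).
- a row (auth_id=7): no match → kept, p columns NULL.
- a row (auth_id=8): no match → kept, p columns NULL.
- 2 row(s) from p found no a partner → padded with NULL.

(1, NULL); (3, 1); (3, 1); (3, 1); (3, 1); (3, 1); (4, 1); (4, 1); (4, 3); (4, 3); (NULL, 6); (NULL, 6); (NULL, 6); (NULL, 7); (NULL, 7); (NULL, 8); (NULL, NULL); (NULL, NULL)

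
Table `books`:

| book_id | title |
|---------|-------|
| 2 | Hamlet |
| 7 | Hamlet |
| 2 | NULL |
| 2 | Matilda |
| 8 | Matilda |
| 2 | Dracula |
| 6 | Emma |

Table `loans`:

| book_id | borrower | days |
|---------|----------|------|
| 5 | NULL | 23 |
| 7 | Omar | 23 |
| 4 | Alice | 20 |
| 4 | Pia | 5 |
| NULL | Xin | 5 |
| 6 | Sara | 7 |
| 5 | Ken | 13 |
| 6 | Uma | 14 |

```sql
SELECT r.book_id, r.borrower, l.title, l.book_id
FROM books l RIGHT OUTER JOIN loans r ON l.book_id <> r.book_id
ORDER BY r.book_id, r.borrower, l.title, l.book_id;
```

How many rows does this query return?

RIGHT JOIN keeps every row from `loans`; unmatched rows get NULL for `books`'s columns.
Matching on l.book_id <> r.book_id. A NULL in a compared column never satisfies the condition.
- l row (book_id=2): matches 7 r row(s) → 7 output row(s).
- l row (book_id=7): matches 6 r row(s) → 6 output row(s).
- l row (book_id=2): matches 7 r row(s) → 7 output row(s).
- l row (book_id=2): matches 7 r row(s) → 7 output row(s).
- l row (book_id=8): matches 7 r row(s) → 7 output row(s).
- l row (book_id=2): matches 7 r row(s) → 7 output row(s).
- l row (book_id=6): matches 5 r row(s) → 5 output row(s).
- 1 r row(s) had no l match → kept, l columns NULL.
Total: 46 matched + 1 padded = 47 rows.

47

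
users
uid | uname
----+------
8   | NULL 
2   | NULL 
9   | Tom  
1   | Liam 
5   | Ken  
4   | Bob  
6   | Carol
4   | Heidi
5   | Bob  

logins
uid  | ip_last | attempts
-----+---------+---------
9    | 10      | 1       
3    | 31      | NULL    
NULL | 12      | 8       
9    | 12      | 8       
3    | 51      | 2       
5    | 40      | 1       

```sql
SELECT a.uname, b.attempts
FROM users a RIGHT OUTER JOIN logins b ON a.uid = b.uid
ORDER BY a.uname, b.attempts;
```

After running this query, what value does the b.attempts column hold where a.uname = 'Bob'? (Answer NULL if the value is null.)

1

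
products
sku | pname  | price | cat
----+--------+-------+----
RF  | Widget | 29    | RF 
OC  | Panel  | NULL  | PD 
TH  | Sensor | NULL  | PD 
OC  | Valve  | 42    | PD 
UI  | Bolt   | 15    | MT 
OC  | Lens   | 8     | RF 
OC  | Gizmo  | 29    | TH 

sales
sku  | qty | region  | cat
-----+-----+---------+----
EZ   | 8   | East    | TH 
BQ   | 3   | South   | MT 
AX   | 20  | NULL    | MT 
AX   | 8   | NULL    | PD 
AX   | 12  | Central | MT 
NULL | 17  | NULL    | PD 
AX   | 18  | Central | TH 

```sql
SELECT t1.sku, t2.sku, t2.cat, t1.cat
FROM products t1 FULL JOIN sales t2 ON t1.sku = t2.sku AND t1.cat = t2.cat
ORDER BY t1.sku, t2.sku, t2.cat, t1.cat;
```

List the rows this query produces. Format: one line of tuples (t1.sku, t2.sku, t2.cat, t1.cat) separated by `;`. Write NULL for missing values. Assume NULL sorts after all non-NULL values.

FULL OUTER JOIN keeps every row from both sides; unmatched rows get NULL for the other side's columns.
Matching on t1.sku = t2.sku AND t1.cat = t2.cat. A NULL in a compared column never satisfies the condition.
- t1[0] sku=RF, cat=RF → no match; kept with NULLs on the t2 side.
- t1[1] sku=OC, cat=PD → no match; kept with NULLs on the t2 side.
- t1[2] sku=TH, cat=PD → no match; kept with NULLs on the t2 side.
- t1[3] sku=OC, cat=PD → no match; kept with NULLs on the t2 side.
- t1[4] sku=UI, cat=MT → no match; kept with NULLs on the t2 side.
- t1[5] sku=OC, cat=RF → no match; kept with NULLs on the t2 side.
- t1[6] sku=OC, cat=TH → no match; kept with NULLs on the t2 side.
- 7 t2 row(s) had no t1 match → kept, t1 columns NULL.

(OC, NULL, NULL, PD); (OC, NULL, NULL, PD); (OC, NULL, NULL, RF); (OC, NULL, NULL, TH); (RF, NULL, NULL, RF); (TH, NULL, NULL, PD); (UI, NULL, NULL, MT); (NULL, AX, MT, NULL); (NULL, AX, MT, NULL); (NULL, AX, PD, NULL); (NULL, AX, TH, NULL); (NULL, BQ, MT, NULL); (NULL, EZ, TH, NULL); (NULL, NULL, PD, NULL)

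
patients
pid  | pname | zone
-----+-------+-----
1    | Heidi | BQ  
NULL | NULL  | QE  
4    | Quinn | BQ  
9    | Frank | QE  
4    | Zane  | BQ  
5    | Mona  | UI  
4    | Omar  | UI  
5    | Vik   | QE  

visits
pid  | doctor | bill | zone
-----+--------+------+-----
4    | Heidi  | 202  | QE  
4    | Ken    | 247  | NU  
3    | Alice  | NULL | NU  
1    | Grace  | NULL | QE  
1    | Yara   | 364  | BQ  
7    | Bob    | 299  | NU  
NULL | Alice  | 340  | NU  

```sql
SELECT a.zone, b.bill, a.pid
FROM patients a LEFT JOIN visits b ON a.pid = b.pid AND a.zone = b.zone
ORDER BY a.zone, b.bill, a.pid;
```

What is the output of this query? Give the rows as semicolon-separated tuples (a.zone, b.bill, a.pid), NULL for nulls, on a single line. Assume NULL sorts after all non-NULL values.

(BQ, 364, 1); (BQ, NULL, 4); (BQ, NULL, 4); (QE, NULL, 5); (QE, NULL, 9); (QE, NULL, NULL); (UI, NULL, 4); (UI, NULL, 5)

LEFT JOIN keeps every row from `patients`; unmatched rows get NULL for `visits`'s columns.
Matching on a.pid = b.pid AND a.zone = b.zone. A NULL in a compared column never satisfies the condition.
Matched pairs: 1; unmatched a rows kept: 7.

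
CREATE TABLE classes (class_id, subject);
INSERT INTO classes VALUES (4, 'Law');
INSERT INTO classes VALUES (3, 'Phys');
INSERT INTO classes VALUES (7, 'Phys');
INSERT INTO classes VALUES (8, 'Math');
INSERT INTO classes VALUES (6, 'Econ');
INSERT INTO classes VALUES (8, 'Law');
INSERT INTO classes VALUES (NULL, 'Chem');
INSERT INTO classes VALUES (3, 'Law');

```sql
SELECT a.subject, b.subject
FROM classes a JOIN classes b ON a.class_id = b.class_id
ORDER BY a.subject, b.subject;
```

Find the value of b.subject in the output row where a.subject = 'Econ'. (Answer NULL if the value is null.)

Econ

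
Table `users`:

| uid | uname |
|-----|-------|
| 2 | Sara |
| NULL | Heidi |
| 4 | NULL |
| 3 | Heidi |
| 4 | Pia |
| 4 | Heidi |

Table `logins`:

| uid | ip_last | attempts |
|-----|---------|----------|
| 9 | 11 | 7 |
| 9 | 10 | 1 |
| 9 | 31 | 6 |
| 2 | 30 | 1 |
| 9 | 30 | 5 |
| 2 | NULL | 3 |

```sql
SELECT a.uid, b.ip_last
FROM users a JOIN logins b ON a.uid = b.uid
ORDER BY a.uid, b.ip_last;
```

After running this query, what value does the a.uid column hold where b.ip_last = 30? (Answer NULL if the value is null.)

2

INNER JOIN keeps only pairs where the ON condition holds.
Matching on a.uid = b.uid. A NULL in a compared column never satisfies the condition.
Matched pairs: 2.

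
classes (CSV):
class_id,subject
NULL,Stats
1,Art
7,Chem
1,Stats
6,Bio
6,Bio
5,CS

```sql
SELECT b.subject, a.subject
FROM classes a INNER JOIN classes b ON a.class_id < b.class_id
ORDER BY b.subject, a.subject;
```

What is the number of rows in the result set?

INNER JOIN keeps only pairs where the ON condition holds.
Matching on a.class_id < b.class_id. A NULL in a compared column never satisfies the condition.
- class_id=NULL: no matching b row, dropped.
- class_id=1: 4 matching b row(s), so 4 row(s) emitted.
- class_id=7: no matching b row, dropped.
- class_id=1: 4 matching b row(s), so 4 row(s) emitted.
- class_id=6: 1 matching b row(s), so 1 row(s) emitted.
- class_id=6: 1 matching b row(s), so 1 row(s) emitted.
- class_id=5: 3 matching b row(s), so 3 row(s) emitted.
Total: 13 rows.

13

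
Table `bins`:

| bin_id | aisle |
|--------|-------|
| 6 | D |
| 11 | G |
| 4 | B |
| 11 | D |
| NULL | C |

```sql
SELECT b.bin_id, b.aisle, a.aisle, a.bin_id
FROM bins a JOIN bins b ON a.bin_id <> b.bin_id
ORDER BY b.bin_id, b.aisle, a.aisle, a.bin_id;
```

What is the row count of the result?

10

INNER JOIN keeps only pairs where the ON condition holds.
Matching on a.bin_id <> b.bin_id. A NULL in a compared column never satisfies the condition.
- bin_id=6: 3 matching b row(s), so 3 row(s) emitted.
- bin_id=11: 2 matching b row(s), so 2 row(s) emitted.
- bin_id=4: 3 matching b row(s), so 3 row(s) emitted.
- bin_id=11: 2 matching b row(s), so 2 row(s) emitted.
- bin_id=NULL: no matching b row, dropped.
Total: 10 rows.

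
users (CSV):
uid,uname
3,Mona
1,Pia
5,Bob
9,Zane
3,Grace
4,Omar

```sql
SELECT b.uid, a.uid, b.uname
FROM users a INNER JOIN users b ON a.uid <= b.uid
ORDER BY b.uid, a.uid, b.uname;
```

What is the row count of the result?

INNER JOIN keeps only pairs where the ON condition holds.
Matching on a.uid <= b.uid.
- a[0] uid=3 → 5 match(es) in b → 5 row(s).
- a[1] uid=1 → 6 match(es) in b → 6 row(s).
- a[2] uid=5 → 2 match(es) in b → 2 row(s).
- a[3] uid=9 → 1 match(es) in b → 1 row(s).
- a[4] uid=3 → 5 match(es) in b → 5 row(s).
- a[5] uid=4 → 3 match(es) in b → 3 row(s).
Total: 22 rows.

22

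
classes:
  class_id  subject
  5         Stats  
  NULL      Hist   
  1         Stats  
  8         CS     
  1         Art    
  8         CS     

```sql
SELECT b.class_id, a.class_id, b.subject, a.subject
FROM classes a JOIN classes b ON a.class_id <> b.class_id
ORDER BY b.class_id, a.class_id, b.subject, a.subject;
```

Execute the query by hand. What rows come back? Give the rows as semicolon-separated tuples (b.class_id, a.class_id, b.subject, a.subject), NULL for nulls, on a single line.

INNER JOIN keeps only pairs where the ON condition holds.
Matching on a.class_id <> b.class_id. A NULL in a compared column never satisfies the condition.
- a (class_id=5) pairs with 4 row(s) of b.
- a (class_id=NULL) has no partner → excluded.
- a (class_id=1) pairs with 3 row(s) of b.
- a (class_id=8) pairs with 3 row(s) of b.
- a (class_id=1) pairs with 3 row(s) of b.
- a (class_id=8) pairs with 3 row(s) of b.

(1, 5, Art, Stats); (1, 5, Stats, Stats); (1, 8, Art, CS); (1, 8, Art, CS); (1, 8, Stats, CS); (1, 8, Stats, CS); (5, 1, Stats, Art); (5, 1, Stats, Stats); (5, 8, Stats, CS); (5, 8, Stats, CS); (8, 1, CS, Art); (8, 1, CS, Art); (8, 1, CS, Stats); (8, 1, CS, Stats); (8, 5, CS, Stats); (8, 5, CS, Stats)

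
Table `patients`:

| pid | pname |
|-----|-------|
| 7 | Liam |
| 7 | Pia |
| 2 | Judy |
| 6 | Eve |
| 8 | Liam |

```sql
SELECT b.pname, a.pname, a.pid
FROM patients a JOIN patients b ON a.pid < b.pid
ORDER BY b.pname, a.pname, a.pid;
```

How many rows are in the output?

9

INNER JOIN keeps only pairs where the ON condition holds.
Matching on a.pid < b.pid.
- pid=7: 1 matching b row(s), so 1 row(s) emitted.
- pid=7: 1 matching b row(s), so 1 row(s) emitted.
- pid=2: 4 matching b row(s), so 4 row(s) emitted.
- pid=6: 3 matching b row(s), so 3 row(s) emitted.
- pid=8: no matching b row, dropped.
Total: 9 rows.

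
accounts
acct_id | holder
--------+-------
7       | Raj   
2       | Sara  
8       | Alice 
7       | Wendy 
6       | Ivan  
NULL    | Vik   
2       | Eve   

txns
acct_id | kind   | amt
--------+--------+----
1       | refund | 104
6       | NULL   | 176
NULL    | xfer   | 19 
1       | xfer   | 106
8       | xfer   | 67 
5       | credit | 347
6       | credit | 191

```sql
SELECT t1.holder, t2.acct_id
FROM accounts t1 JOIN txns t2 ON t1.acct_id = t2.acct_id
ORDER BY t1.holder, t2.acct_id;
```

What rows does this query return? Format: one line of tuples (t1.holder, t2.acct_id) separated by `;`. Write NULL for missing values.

INNER JOIN keeps only pairs where the ON condition holds.
Matching on t1.acct_id = t2.acct_id. A NULL in a compared column never satisfies the condition.
Matched pairs: 3.

(Alice, 8); (Ivan, 6); (Ivan, 6)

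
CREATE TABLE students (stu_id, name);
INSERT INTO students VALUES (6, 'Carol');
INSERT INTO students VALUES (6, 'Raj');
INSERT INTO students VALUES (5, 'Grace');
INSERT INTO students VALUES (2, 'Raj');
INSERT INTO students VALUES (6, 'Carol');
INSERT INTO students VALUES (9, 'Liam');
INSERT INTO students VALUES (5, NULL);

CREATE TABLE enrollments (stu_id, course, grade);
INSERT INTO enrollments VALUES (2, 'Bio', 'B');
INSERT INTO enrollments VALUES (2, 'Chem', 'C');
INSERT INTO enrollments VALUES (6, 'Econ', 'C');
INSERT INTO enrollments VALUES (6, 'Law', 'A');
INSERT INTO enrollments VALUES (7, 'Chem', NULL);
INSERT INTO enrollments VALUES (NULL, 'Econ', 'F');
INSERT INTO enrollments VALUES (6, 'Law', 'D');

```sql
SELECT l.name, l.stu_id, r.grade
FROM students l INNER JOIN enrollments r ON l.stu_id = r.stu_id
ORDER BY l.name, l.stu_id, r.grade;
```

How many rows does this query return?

INNER JOIN keeps only pairs where the ON condition holds.
Matching on l.stu_id = r.stu_id. A NULL in a compared column never satisfies the condition.
Matched pairs: 11.
Total: 11 rows.

11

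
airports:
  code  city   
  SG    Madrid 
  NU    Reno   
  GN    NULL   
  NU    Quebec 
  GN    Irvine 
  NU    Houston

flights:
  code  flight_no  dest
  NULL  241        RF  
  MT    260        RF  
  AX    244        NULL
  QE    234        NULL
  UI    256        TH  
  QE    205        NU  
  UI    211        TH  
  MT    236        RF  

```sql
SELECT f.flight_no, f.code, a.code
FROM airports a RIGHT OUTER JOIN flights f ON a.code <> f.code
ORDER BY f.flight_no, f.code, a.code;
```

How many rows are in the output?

43

RIGHT JOIN keeps every row from `flights`; unmatched rows get NULL for `airports`'s columns.
Matching on a.code <> f.code. A NULL in a compared column never satisfies the condition.
Matched pairs: 42; unmatched f rows kept: 1.
Total: 42 matched + 1 padded = 43 rows.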